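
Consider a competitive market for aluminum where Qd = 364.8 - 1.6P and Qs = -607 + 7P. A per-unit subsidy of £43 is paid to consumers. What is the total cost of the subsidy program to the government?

Pre-subsidy: 364.8 - 1.6P = -607 + 7P gives P* = 113, Q* = 184.
With the rebate, buyers effectively pay Pb = Ps − 43, where Ps is the price sellers receive.
Demand in terms of Ps becomes Qd = 364.8 − 1.6(Ps − 43) = 433.6 - 1.6Ps. Setting this equal to supply: 433.6 - 1.6Ps = -607 + 7Ps, so Ps = 121.
Buyers pay Pb = 121 − 43 = 78; Q' = -607 + 7·121 = 240.
Government outlay = subsidy × quantity = 43 × 240 = 10320.

Government cost = £10320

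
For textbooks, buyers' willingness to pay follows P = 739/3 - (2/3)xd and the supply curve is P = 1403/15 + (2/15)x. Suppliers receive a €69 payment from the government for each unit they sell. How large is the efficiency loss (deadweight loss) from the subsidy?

Pre-subsidy: 739/3 - (2/3)x = 1403/15 + (2/15)x gives x* = 191 and P* = 119.
With the subsidy, sellers receive Ps = Pb + 69 for each unit, where Pb is the price buyers pay.
On the curves, Pb = 739/3 - (2/3)x and Ps = 1403/15 + (2/15)x; the wedge Ps − Pb = 69 gives 1403/15 + (2/15)x − (739/3 - (2/3)x) = 69, so x' = 277.25.
Then Pb = 739/3 − (2/3)·277.25 = 61.5 and Ps = 1403/15 + (2/15)·277.25 = 130.5.
The subsidy expands output by 277.25 − 191 = 86.25 past the efficient level; on those units the gap between marginal cost and willingness to pay runs from 0 up to 69.
DWL = ½ × 69 × 86.25 = 2975.625.

Deadweight loss = €2975.625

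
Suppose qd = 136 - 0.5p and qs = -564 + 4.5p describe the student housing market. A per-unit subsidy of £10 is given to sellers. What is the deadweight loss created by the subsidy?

Deadweight loss = £22.5

Pre-subsidy: 136 - 0.5p = -564 + 4.5p gives p* = 140, q* = 66.
With the subsidy, sellers receive ps = pb + 10 for each unit, where pb is the price buyers pay.
Supply in terms of pb becomes qs = -564 + 4.5(pb + 10) = -519 + 4.5pb. Setting this equal to demand: 136 - 0.5pb = -519 + 4.5pb, so pb = 131.
Sellers receive ps = 131 + 10 = 141; q' = 136 − 0.5·131 = 70.5.
The subsidy expands output by 70.5 − 66 = 4.5 past the efficient level; on those units the gap between marginal cost and willingness to pay runs from 0 up to 10.
DWL = ½ × 10 × 4.5 = 22.5.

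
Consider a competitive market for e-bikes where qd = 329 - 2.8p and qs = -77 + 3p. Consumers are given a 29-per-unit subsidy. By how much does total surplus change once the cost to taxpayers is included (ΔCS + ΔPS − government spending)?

Pre-subsidy: 329 - 2.8p = -77 + 3p gives p* = 70, q* = 133.
With the rebate, buyers effectively pay pb = ps − 29, where ps is the price sellers receive.
Demand in terms of ps becomes qd = 329 − 2.8(ps − 29) = 410.2 - 2.8ps. Setting this equal to supply: 410.2 - 2.8ps = -77 + 3ps, so ps = 84.
Buyers pay pb = 84 − 29 = 55; q' = -77 + 3·84 = 175.
ΔCS = ½(133 + 175)(70 − 55) = 2310; ΔPS = ½(133 + 175)(84 − 70) = 2156.
Government spending = 29 × 175 = 5075.
Net change = 2310 + 2156 − 5075 = -609. The loss equals the DWL triangle ½·29·42.

Net change in total surplus = -609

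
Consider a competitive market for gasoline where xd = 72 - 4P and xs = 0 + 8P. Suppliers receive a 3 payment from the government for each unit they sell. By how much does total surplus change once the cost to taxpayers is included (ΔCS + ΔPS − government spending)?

Pre-subsidy: 72 - 4P = 0 + 8P gives P* = 6, x* = 48.
With the subsidy, sellers receive Ps = Pb + 3 for each unit, where Pb is the price buyers pay.
Supply in terms of Pb becomes xs = 0 + 8(Pb + 3) = 24 + 8Pb. Setting this equal to demand: 72 - 4Pb = 24 + 8Pb, so Pb = 4.
Sellers receive Ps = 4 + 3 = 7; x' = 72 − 4·4 = 56.
ΔCS = ½(48 + 56)(6 − 4) = 104; ΔPS = ½(48 + 56)(7 − 6) = 52.
Government spending = 3 × 56 = 168.
Net change = 104 + 52 − 168 = -12. The loss equals the DWL triangle ½·3·8.

Net change in total surplus = -12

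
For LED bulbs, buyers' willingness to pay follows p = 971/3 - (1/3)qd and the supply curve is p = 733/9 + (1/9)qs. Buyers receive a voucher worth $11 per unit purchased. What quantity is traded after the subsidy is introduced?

q' = 569.75

Pre-subsidy: 971/3 - (1/3)q = 733/9 + (1/9)q gives q* = 545 and p* = 142.
With the rebate, buyers effectively pay pb = ps − 11, where ps is the price sellers receive.
On the curves, pb = 971/3 - (1/3)q and ps = 733/9 + (1/9)q; the wedge ps − pb = 11 gives 733/9 + (1/9)q − (971/3 - (1/3)q) = 11, so q' = 569.75.
Then pb = 971/3 − (1/3)·569.75 = 133.75 and ps = 733/9 + (1/9)·569.75 = 144.75.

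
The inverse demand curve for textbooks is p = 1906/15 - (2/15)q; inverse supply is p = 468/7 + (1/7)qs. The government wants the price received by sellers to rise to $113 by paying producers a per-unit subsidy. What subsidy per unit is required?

At a seller price of 113, quantity supplied is -468 + 7·113 = 323.
Buyers absorb 323 only when they pay pb = 1906/15 − (2/15)·323 = 84.
s = ps − pb = 113 − 84 = 29.

Required subsidy s = $29 per unit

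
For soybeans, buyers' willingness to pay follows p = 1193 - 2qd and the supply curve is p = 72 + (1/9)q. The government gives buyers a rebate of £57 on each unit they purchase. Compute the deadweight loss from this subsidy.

Deadweight loss = £769.5

Pre-subsidy: 1193 - 2q = 72 + (1/9)q gives q* = 531 and p* = 131.
With the rebate, buyers effectively pay pb = ps − 57, where ps is the price sellers receive.
On the curves, pb = 1193 - 2q and ps = 72 + (1/9)q; the wedge ps − pb = 57 gives 72 + (1/9)q − (1193 - 2q) = 57, so q' = 558.
Then pb = 1193 − 2·558 = 77 and ps = 72 + (1/9)·558 = 134.
The subsidy expands output by 558 − 531 = 27 past the efficient level; on those units the gap between marginal cost and willingness to pay runs from 0 up to 57.
DWL = ½ × 57 × 27 = 769.5.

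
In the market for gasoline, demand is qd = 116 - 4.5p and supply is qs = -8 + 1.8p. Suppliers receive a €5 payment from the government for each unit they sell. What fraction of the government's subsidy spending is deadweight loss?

Pre-subsidy: 116 - 4.5p = -8 + 1.8p gives p* = 1240/63, q* = 192/7.
With the subsidy, sellers receive ps = pb + 5 for each unit, where pb is the price buyers pay.
Supply in terms of pb becomes qs = -8 + 1.8(pb + 5) = 1 + 1.8pb. Setting this equal to demand: 116 - 4.5pb = 1 + 1.8pb, so pb = 1150/63.
Sellers receive ps = 1150/63 + 5 = 1465/63; q' = 116 − 4.5·(1150/63) = 237/7.
ΔCS = ½(192/7 + 237/7)(1240/63 − 1150/63) = 2145/49; ΔPS = ½(192/7 + 237/7)(1465/63 − 1240/63) = 10725/98.
Government spending = 5 × 237/7 = 1185/7.
DWL = ½ × 5 × (237/7 − 192/7) = 225/14; fraction = (225/14) / (1185/7) = 15/158.

DWL / government spending = 15/158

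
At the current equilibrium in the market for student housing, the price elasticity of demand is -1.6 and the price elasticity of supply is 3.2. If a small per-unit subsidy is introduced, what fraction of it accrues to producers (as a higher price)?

Producer share = 1/3

For a small subsidy around the equilibrium, the benefit split depends on the relative slopes, which at a point are proportional to the elasticities.
Buyer share = εs/(εs + |εd|) = 3.2/(3.2 + 1.6) = 2/3; seller share = |εd|/(εs + |εd|) = 1/3.
So producers capture 1/3 of the subsidy.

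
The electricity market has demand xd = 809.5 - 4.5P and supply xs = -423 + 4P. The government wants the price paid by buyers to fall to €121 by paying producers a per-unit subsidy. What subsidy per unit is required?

At a buyer price of 121, quantity demanded is 809.5 − 4.5·121 = 265.
Sellers supply 265 only when they receive Ps with -423 + 4·Ps = 265, i.e. Ps = 172.
s = Ps − Pb = 172 − 121 = 51.

Required subsidy s = €51 per unit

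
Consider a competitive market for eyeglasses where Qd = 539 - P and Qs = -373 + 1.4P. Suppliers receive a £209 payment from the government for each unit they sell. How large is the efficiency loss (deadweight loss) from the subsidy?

Deadweight loss = 305767/24

Pre-subsidy: 539 - P = -373 + 1.4P gives P* = 380, Q* = 159.
With the subsidy, sellers receive Ps = Pb + 209 for each unit, where Pb is the price buyers pay.
Supply in terms of Pb becomes Qs = -373 + 1.4(Pb + 209) = -80.4 + 1.4Pb. Setting this equal to demand: 539 - Pb = -80.4 + 1.4Pb, so Pb = 3097/12.
Sellers receive Ps = 3097/12 + 209 = 5605/12; Q' = 539 − 1·(3097/12) = 3371/12.
The subsidy expands output by 3371/12 − 159 = 1463/12 past the efficient level; on those units the gap between marginal cost and willingness to pay runs from 0 up to 209.
DWL = ½ × 209 × 1463/12 = 305767/24.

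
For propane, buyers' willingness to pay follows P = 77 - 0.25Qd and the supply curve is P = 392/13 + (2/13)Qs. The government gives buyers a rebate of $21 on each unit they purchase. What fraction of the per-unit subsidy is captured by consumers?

Consumer share = 13/21

Pre-subsidy: 77 - 0.25Q = 392/13 + (2/13)Q gives Q* = 116 and P* = 48.
With the rebate, buyers effectively pay Pb = Ps − 21, where Ps is the price sellers receive.
On the curves, Pb = 77 - 0.25Q and Ps = 392/13 + (2/13)Q; the wedge Ps − Pb = 21 gives 392/13 + (2/13)Q − (77 - 0.25Q) = 21, so Q' = 168.
Then Pb = 77 − 0.25·168 = 35 and Ps = 392/13 + (2/13)·168 = 56.
Buyers' price falls by P* − Pb = 48 − 35 = 13; sellers' price rises by Ps − P* = 56 − 48 = 8.
So consumers capture 13/21 = 13/21 of each unit of subsidy.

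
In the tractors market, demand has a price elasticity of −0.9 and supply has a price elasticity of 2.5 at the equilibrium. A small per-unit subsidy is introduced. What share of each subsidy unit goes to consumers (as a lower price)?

For a small subsidy around the equilibrium, the benefit split depends on the relative slopes, which at a point are proportional to the elasticities.
Buyer share = εs/(εs + |εd|) = 2.5/(2.5 + 0.9) = 25/34; seller share = |εd|/(εs + |εd|) = 9/34.

Consumer share = 25/34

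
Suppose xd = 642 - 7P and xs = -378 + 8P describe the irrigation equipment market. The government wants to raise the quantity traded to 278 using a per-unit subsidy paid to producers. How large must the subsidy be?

At x = 278, invert demand for the buyer price: Pb = (642 − 278)/7 = 52; invert supply for the seller price: Ps = (278 − (-378))/8 = 82.
The subsidy must fill the gap: s = Ps − Pb = 82 − 52 = 30.

Required subsidy s = 30 per unit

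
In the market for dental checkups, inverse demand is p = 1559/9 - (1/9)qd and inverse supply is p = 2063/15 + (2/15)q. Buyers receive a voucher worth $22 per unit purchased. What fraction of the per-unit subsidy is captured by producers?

Producer share = 6/11

Pre-subsidy: 1559/9 - (1/9)q = 2063/15 + (2/15)q gives q* = 146 and p* = 157.
With the rebate, buyers effectively pay pb = ps − 22, where ps is the price sellers receive.
On the curves, pb = 1559/9 - (1/9)q and ps = 2063/15 + (2/15)q; the wedge ps − pb = 22 gives 2063/15 + (2/15)q − (1559/9 - (1/9)q) = 22, so q' = 236.
Then pb = 1559/9 − (1/9)·236 = 147 and ps = 2063/15 + (2/15)·236 = 169.
Buyers' price falls by p* − pb = 157 − 147 = 10; sellers' price rises by ps − p* = 169 − 157 = 12.
So producers capture 12/22 = 6/11 of each unit of subsidy.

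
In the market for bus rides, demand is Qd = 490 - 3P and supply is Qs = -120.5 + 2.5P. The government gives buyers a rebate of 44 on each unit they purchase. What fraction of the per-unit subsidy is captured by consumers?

Consumer share = 5/11

Pre-subsidy: 490 - 3P = -120.5 + 2.5P gives P* = 111, Q* = 157.
With the rebate, buyers effectively pay Pb = Ps − 44, where Ps is the price sellers receive.
Demand in terms of Ps becomes Qd = 490 − 3(Ps − 44) = 622 - 3Ps. Setting this equal to supply: 622 - 3Ps = -120.5 + 2.5Ps, so Ps = 135.
Buyers pay Pb = 135 − 44 = 91; Q' = -120.5 + 2.5·135 = 217.
Buyers' price falls by P* − Pb = 111 − 91 = 20; sellers' price rises by Ps − P* = 135 − 111 = 24.
So consumers capture 20/44 = 5/11 of each unit of subsidy.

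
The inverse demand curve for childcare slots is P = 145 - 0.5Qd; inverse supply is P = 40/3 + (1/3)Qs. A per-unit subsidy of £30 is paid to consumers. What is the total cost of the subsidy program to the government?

Pre-subsidy: 145 - 0.5Q = 40/3 + (1/3)Q gives Q* = 158 and P* = 66.
With the rebate, buyers effectively pay Pb = Ps − 30, where Ps is the price sellers receive.
On the curves, Pb = 145 - 0.5Q and Ps = 40/3 + (1/3)Q; the wedge Ps − Pb = 30 gives 40/3 + (1/3)Q − (145 - 0.5Q) = 30, so Q' = 194.
Then Pb = 145 − 0.5·194 = 48 and Ps = 40/3 + (1/3)·194 = 78.
Government outlay = subsidy × quantity = 30 × 194 = 5820.

Government cost = £5820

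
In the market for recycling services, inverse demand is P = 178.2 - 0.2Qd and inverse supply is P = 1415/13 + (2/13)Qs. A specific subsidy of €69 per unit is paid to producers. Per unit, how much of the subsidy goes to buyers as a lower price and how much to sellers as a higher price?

Pre-subsidy: 178.2 - 0.2Q = 1415/13 + (2/13)Q gives Q* = 196 and P* = 139.
With the subsidy, sellers receive Ps = Pb + 69 for each unit, where Pb is the price buyers pay.
On the curves, Pb = 178.2 - 0.2Q and Ps = 1415/13 + (2/13)Q; the wedge Ps − Pb = 69 gives 1415/13 + (2/13)Q − (178.2 - 0.2Q) = 69, so Q' = 391.
Then Pb = 178.2 − 0.2·391 = 100 and Ps = 1415/13 + (2/13)·391 = 169.
Buyers' price falls by P* − Pb = 139 − 100 = 39; sellers' price rises by Ps − P* = 169 − 139 = 30.

Buyers gain €39 per unit; sellers gain €30 per unit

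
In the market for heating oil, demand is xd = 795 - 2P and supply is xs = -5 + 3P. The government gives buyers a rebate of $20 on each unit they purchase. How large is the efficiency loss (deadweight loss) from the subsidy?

Pre-subsidy: 795 - 2P = -5 + 3P gives P* = 160, x* = 475.
With the rebate, buyers effectively pay Pb = Ps − 20, where Ps is the price sellers receive.
Demand in terms of Ps becomes xd = 795 − 2(Ps − 20) = 835 - 2Ps. Setting this equal to supply: 835 - 2Ps = -5 + 3Ps, so Ps = 168.
Buyers pay Pb = 168 − 20 = 148; x' = -5 + 3·168 = 499.
The subsidy expands output by 499 − 475 = 24 past the efficient level; on those units the gap between marginal cost and willingness to pay runs from 0 up to 20.
DWL = ½ × 20 × 24 = 240.

Deadweight loss = $240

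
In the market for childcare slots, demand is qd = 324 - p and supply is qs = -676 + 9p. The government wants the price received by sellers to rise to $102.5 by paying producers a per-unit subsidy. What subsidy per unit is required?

At a seller price of 102.5, quantity supplied is -676 + 9·102.5 = 246.5.
Buyers absorb 246.5 only when they pay pb with 324 − 1·pb = 246.5, i.e. pb = 77.5.
s = ps − pb = 102.5 − 77.5 = 25.

Required subsidy s = $25 per unit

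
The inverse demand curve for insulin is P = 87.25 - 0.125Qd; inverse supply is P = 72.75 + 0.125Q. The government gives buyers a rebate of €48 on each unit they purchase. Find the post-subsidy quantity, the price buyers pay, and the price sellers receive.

Q' = 250; buyers pay €56; sellers receive €104

Pre-subsidy: 87.25 - 0.125Q = 72.75 + 0.125Q gives Q* = 58 and P* = 80.
With the rebate, buyers effectively pay Pb = Ps − 48, where Ps is the price sellers receive.
On the curves, Pb = 87.25 - 0.125Q and Ps = 72.75 + 0.125Q; the wedge Ps − Pb = 48 gives 72.75 + 0.125Q − (87.25 - 0.125Q) = 48, so Q' = 250.
Then Pb = 87.25 − 0.125·250 = 56 and Ps = 72.75 + 0.125·250 = 104.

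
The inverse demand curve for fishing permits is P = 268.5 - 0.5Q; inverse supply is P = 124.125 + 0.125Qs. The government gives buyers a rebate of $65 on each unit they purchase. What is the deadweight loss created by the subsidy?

Pre-subsidy: 268.5 - 0.5Q = 124.125 + 0.125Q gives Q* = 231 and P* = 153.
With the rebate, buyers effectively pay Pb = Ps − 65, where Ps is the price sellers receive.
On the curves, Pb = 268.5 - 0.5Q and Ps = 124.125 + 0.125Q; the wedge Ps − Pb = 65 gives 124.125 + 0.125Q − (268.5 - 0.5Q) = 65, so Q' = 335.
Then Pb = 268.5 − 0.5·335 = 101 and Ps = 124.125 + 0.125·335 = 166.
The subsidy expands output by 335 − 231 = 104 past the efficient level; on those units the gap between marginal cost and willingness to pay runs from 0 up to 65.
DWL = ½ × 65 × 104 = 3380.

Deadweight loss = $3380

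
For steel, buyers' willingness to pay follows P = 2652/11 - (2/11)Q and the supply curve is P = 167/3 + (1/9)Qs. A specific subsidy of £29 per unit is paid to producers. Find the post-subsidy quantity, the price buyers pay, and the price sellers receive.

Pre-subsidy: 2652/11 - (2/11)Q = 167/3 + (1/9)Q gives Q* = 633 and P* = 126.
With the subsidy, sellers receive Ps = Pb + 29 for each unit, where Pb is the price buyers pay.
On the curves, Pb = 2652/11 - (2/11)Q and Ps = 167/3 + (1/9)Q; the wedge Ps − Pb = 29 gives 167/3 + (1/9)Q − (2652/11 - (2/11)Q) = 29, so Q' = 732.
Then Pb = 2652/11 − (2/11)·732 = 108 and Ps = 167/3 + (1/9)·732 = 137.

Q' = 732; buyers pay £108; sellers receive £137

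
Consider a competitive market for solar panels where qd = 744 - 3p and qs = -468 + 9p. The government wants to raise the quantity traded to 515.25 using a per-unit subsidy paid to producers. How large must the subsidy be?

Required subsidy s = 33 per unit

At q = 515.25, invert demand for the buyer price: pb = (744 − 515.25)/3 = 76.25; invert supply for the seller price: ps = (515.25 − (-468))/9 = 109.25.
The subsidy must fill the gap: s = ps − pb = 109.25 − 76.25 = 33.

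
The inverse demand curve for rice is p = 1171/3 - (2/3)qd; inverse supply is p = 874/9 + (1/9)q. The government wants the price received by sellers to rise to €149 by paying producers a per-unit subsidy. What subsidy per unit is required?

Required subsidy s = €70 per unit

At a seller price of 149, quantity supplied is -874 + 9·149 = 467.
Buyers absorb 467 only when they pay pb = 1171/3 − (2/3)·467 = 79.
s = ps − pb = 149 − 79 = 70.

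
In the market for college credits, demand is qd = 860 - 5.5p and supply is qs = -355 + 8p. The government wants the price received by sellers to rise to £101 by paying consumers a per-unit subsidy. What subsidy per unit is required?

Required subsidy s = £27 per unit

At a seller price of 101, quantity supplied is -355 + 8·101 = 453.
Buyers absorb 453 only when they pay pb with 860 − 5.5·pb = 453, i.e. pb = 74.
s = ps − pb = 101 − 74 = 27.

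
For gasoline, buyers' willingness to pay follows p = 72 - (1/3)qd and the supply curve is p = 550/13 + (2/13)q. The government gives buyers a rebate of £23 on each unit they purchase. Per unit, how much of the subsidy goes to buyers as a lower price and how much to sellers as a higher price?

Pre-subsidy: 72 - (1/3)q = 550/13 + (2/13)q gives q* = 1158/19 and p* = 982/19.
With the rebate, buyers effectively pay pb = ps − 23, where ps is the price sellers receive.
On the curves, pb = 72 - (1/3)q and ps = 550/13 + (2/13)q; the wedge ps − pb = 23 gives 550/13 + (2/13)q − (72 - (1/3)q) = 23, so q' = 2055/19.
Then pb = 72 − (1/3)·(2055/19) = 683/19 and ps = 550/13 + (2/13)·(2055/19) = 1120/19.
Buyers' price falls by p* − pb = 982/19 − 683/19 = 299/19; sellers' price rises by ps − p* = 1120/19 − 982/19 = 138/19.

Buyers gain 299/19 per unit; sellers gain 138/19 per unit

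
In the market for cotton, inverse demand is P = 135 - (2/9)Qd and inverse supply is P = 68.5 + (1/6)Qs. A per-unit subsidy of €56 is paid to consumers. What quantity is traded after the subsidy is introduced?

Q' = 315

Pre-subsidy: 135 - (2/9)Q = 68.5 + (1/6)Q gives Q* = 171 and P* = 97.
With the rebate, buyers effectively pay Pb = Ps − 56, where Ps is the price sellers receive.
On the curves, Pb = 135 - (2/9)Q and Ps = 68.5 + (1/6)Q; the wedge Ps − Pb = 56 gives 68.5 + (1/6)Q − (135 - (2/9)Q) = 56, so Q' = 315.
Then Pb = 135 − (2/9)·315 = 65 and Ps = 68.5 + (1/6)·315 = 121.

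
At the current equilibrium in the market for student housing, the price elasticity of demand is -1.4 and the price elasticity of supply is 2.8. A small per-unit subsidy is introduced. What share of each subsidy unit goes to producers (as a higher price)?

For a small subsidy around the equilibrium, the benefit split depends on the relative slopes, which at a point are proportional to the elasticities.
Buyer share = εs/(εs + |εd|) = 2.8/(2.8 + 1.4) = 2/3; seller share = |εd|/(εs + |εd|) = 1/3.
So producers capture 1/3 of the subsidy.

Producer share = 1/3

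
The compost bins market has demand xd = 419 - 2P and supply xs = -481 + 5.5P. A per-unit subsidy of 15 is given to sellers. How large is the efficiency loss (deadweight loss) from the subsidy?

Deadweight loss = 165

Pre-subsidy: 419 - 2P = -481 + 5.5P gives P* = 120, x* = 179.
With the subsidy, sellers receive Ps = Pb + 15 for each unit, where Pb is the price buyers pay.
Supply in terms of Pb becomes xs = -481 + 5.5(Pb + 15) = -398.5 + 5.5Pb. Setting this equal to demand: 419 - 2Pb = -398.5 + 5.5Pb, so Pb = 109.
Sellers receive Ps = 109 + 15 = 124; x' = 419 − 2·109 = 201.
The subsidy expands output by 201 − 179 = 22 past the efficient level; on those units the gap between marginal cost and willingness to pay runs from 0 up to 15.
DWL = ½ × 15 × 22 = 165.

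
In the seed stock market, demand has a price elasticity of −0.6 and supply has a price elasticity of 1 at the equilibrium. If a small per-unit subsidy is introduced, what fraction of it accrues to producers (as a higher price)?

Producer share = 0.375

For a small subsidy around the equilibrium, the benefit split depends on the relative slopes, which at a point are proportional to the elasticities.
Buyer share = εs/(εs + |εd|) = 1/(1 + 0.6) = 0.625; seller share = |εd|/(εs + |εd|) = 0.375.
So producers capture 0.375 of the subsidy.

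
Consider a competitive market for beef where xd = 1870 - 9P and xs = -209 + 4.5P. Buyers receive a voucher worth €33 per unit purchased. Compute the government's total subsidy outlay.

Government cost = €19239

Pre-subsidy: 1870 - 9P = -209 + 4.5P gives P* = 154, x* = 484.
With the rebate, buyers effectively pay Pb = Ps − 33, where Ps is the price sellers receive.
Demand in terms of Ps becomes xd = 1870 − 9(Ps − 33) = 2167 - 9Ps. Setting this equal to supply: 2167 - 9Ps = -209 + 4.5Ps, so Ps = 176.
Buyers pay Pb = 176 − 33 = 143; x' = -209 + 4.5·176 = 583.
Government outlay = subsidy × quantity = 33 × 583 = 19239.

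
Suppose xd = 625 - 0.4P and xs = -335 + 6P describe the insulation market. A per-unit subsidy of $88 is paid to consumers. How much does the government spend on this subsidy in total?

Pre-subsidy: 625 - 0.4P = -335 + 6P gives P* = 150, x* = 565.
With the rebate, buyers effectively pay Pb = Ps − 88, where Ps is the price sellers receive.
Demand in terms of Ps becomes xd = 625 − 0.4(Ps − 88) = 660.2 - 0.4Ps. Setting this equal to supply: 660.2 - 0.4Ps = -335 + 6Ps, so Ps = 155.5.
Buyers pay Pb = 155.5 − 88 = 67.5; x' = -335 + 6·155.5 = 598.
Government outlay = subsidy × quantity = 88 × 598 = 52624.

Government cost = $52624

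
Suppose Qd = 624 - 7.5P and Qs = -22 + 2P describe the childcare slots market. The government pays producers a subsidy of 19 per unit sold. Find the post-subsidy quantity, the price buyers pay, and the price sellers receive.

Pre-subsidy: 624 - 7.5P = -22 + 2P gives P* = 68, Q* = 114.
With the subsidy, sellers receive Ps = Pb + 19 for each unit, where Pb is the price buyers pay.
Supply in terms of Pb becomes Qs = -22 + 2(Pb + 19) = 16 + 2Pb. Setting this equal to demand: 624 - 7.5Pb = 16 + 2Pb, so Pb = 64.
Sellers receive Ps = 64 + 19 = 83; Q' = 624 − 7.5·64 = 144.

Q' = 144; buyers pay 64; sellers receive 83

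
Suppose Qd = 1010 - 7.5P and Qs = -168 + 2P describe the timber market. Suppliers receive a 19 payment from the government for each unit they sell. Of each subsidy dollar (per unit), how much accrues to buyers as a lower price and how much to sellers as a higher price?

Buyers gain 4 per unit; sellers gain 15 per unit

Pre-subsidy: 1010 - 7.5P = -168 + 2P gives P* = 124, Q* = 80.
With the subsidy, sellers receive Ps = Pb + 19 for each unit, where Pb is the price buyers pay.
Supply in terms of Pb becomes Qs = -168 + 2(Pb + 19) = -130 + 2Pb. Setting this equal to demand: 1010 - 7.5Pb = -130 + 2Pb, so Pb = 120.
Sellers receive Ps = 120 + 19 = 139; Q' = 1010 − 7.5·120 = 110.
Buyers' price falls by P* − Pb = 124 − 120 = 4; sellers' price rises by Ps − P* = 139 − 124 = 15.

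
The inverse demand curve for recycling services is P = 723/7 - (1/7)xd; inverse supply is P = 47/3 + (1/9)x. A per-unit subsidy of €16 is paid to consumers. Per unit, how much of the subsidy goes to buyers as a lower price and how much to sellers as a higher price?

Pre-subsidy: 723/7 - (1/7)x = 47/3 + (1/9)x gives x* = 345 and P* = 54.
With the rebate, buyers effectively pay Pb = Ps − 16, where Ps is the price sellers receive.
On the curves, Pb = 723/7 - (1/7)x and Ps = 47/3 + (1/9)x; the wedge Ps − Pb = 16 gives 47/3 + (1/9)x − (723/7 - (1/7)x) = 16, so x' = 408.
Then Pb = 723/7 − (1/7)·408 = 45 and Ps = 47/3 + (1/9)·408 = 61.
Buyers' price falls by P* − Pb = 54 − 45 = 9; sellers' price rises by Ps − P* = 61 − 54 = 7.

Buyers gain €9 per unit; sellers gain €7 per unit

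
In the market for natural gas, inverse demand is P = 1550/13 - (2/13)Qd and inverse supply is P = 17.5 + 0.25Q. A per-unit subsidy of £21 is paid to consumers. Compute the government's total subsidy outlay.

Government cost = £6382

Pre-subsidy: 1550/13 - (2/13)Q = 17.5 + 0.25Q gives Q* = 5290/21 and P* = 1690/21.
With the rebate, buyers effectively pay Pb = Ps − 21, where Ps is the price sellers receive.
On the curves, Pb = 1550/13 - (2/13)Q and Ps = 17.5 + 0.25Q; the wedge Ps − Pb = 21 gives 17.5 + 0.25Q − (1550/13 - (2/13)Q) = 21, so Q' = 6382/21.
Then Pb = 1550/13 − (2/13)·(6382/21) = 1522/21 and Ps = 17.5 + 0.25·(6382/21) = 1963/21.
Government outlay = subsidy × quantity = 21 × 6382/21 = 6382.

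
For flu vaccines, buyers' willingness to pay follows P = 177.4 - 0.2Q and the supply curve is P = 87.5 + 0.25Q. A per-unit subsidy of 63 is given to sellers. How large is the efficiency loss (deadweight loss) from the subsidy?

Deadweight loss = 4410

Pre-subsidy: 177.4 - 0.2Q = 87.5 + 0.25Q gives Q* = 1798/9 and P* = 1237/9.
With the subsidy, sellers receive Ps = Pb + 63 for each unit, where Pb is the price buyers pay.
On the curves, Pb = 177.4 - 0.2Q and Ps = 87.5 + 0.25Q; the wedge Ps − Pb = 63 gives 87.5 + 0.25Q − (177.4 - 0.2Q) = 63, so Q' = 3058/9.
Then Pb = 177.4 − 0.2·(3058/9) = 985/9 and Ps = 87.5 + 0.25·(3058/9) = 1552/9.
The subsidy expands output by 3058/9 − 1798/9 = 140 past the efficient level; on those units the gap between marginal cost and willingness to pay runs from 0 up to 63.
DWL = ½ × 63 × 140 = 4410.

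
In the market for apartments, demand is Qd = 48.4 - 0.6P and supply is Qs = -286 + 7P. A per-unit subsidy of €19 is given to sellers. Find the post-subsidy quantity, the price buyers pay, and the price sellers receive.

Pre-subsidy: 48.4 - 0.6P = -286 + 7P gives P* = 44, Q* = 22.
With the subsidy, sellers receive Ps = Pb + 19 for each unit, where Pb is the price buyers pay.
Supply in terms of Pb becomes Qs = -286 + 7(Pb + 19) = -153 + 7Pb. Setting this equal to demand: 48.4 - 0.6Pb = -153 + 7Pb, so Pb = 26.5.
Sellers receive Ps = 26.5 + 19 = 45.5; Q' = 48.4 − 0.6·26.5 = 32.5.

Q' = 32.5; buyers pay €26.5; sellers receive €45.5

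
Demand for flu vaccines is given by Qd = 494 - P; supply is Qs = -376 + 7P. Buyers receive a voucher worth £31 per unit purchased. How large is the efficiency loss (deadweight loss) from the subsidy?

Deadweight loss = £420.4375

Pre-subsidy: 494 - P = -376 + 7P gives P* = 108.75, Q* = 385.25.
With the rebate, buyers effectively pay Pb = Ps − 31, where Ps is the price sellers receive.
Demand in terms of Ps becomes Qd = 494 − 1(Ps − 31) = 525 - Ps. Setting this equal to supply: 525 - Ps = -376 + 7Ps, so Ps = 112.625.
Buyers pay Pb = 112.625 − 31 = 81.625; Q' = -376 + 7·112.625 = 412.375.
The subsidy expands output by 412.375 − 385.25 = 27.125 past the efficient level; on those units the gap between marginal cost and willingness to pay runs from 0 up to 31.
DWL = ½ × 31 × 27.125 = 420.4375.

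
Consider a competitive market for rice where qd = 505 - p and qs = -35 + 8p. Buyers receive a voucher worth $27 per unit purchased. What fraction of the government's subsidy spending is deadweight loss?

DWL / government spending = 12/469

Pre-subsidy: 505 - p = -35 + 8p gives p* = 60, q* = 445.
With the rebate, buyers effectively pay pb = ps − 27, where ps is the price sellers receive.
Demand in terms of ps becomes qd = 505 − 1(ps − 27) = 532 - ps. Setting this equal to supply: 532 - ps = -35 + 8ps, so ps = 63.
Buyers pay pb = 63 − 27 = 36; q' = -35 + 8·63 = 469.
ΔCS = ½(445 + 469)(60 − 36) = 10968; ΔPS = ½(445 + 469)(63 − 60) = 1371.
Government spending = 27 × 469 = 12663.
DWL = ½ × 27 × (469 − 445) = 324; fraction = 324 / 12663 = 12/469.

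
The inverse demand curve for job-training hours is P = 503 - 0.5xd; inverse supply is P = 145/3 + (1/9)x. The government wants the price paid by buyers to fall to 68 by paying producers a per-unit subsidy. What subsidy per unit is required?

Required subsidy s = 77 per unit

At a buyer price of 68, quantity demanded is 1006 − 2·68 = 870.
Sellers supply 870 only when they receive Ps = 145/3 + (1/9)·870 = 145.
s = Ps − Pb = 145 − 68 = 77.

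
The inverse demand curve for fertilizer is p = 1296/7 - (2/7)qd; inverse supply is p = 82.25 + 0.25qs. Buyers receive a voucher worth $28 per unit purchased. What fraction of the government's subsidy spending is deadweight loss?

Pre-subsidy: 1296/7 - (2/7)q = 82.25 + 0.25q gives q* = 2881/15 and p* = 1954/15.
With the rebate, buyers effectively pay pb = ps − 28, where ps is the price sellers receive.
On the curves, pb = 1296/7 - (2/7)q and ps = 82.25 + 0.25q; the wedge ps − pb = 28 gives 82.25 + 0.25q − (1296/7 - (2/7)q) = 28, so q' = 733/3.
Then pb = 1296/7 − (2/7)·(733/3) = 346/3 and ps = 82.25 + 0.25·(733/3) = 430/3.
ΔCS = ½(2881/15 + 733/3)(1954/15 − 346/3) = 244384/75; ΔPS = ½(2881/15 + 733/3)(430/3 − 1954/15) = 213836/75.
Government spending = 28 × 733/3 = 20524/3.
DWL = ½ × 28 × (733/3 − 2881/15) = 10976/15; fraction = (10976/15) / (20524/3) = 392/3665.

DWL / government spending = 392/3665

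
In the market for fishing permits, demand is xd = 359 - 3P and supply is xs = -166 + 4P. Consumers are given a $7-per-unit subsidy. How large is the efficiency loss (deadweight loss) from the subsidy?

Pre-subsidy: 359 - 3P = -166 + 4P gives P* = 75, x* = 134.
With the rebate, buyers effectively pay Pb = Ps − 7, where Ps is the price sellers receive.
Demand in terms of Ps becomes xd = 359 − 3(Ps − 7) = 380 - 3Ps. Setting this equal to supply: 380 - 3Ps = -166 + 4Ps, so Ps = 78.
Buyers pay Pb = 78 − 7 = 71; x' = -166 + 4·78 = 146.
The subsidy expands output by 146 − 134 = 12 past the efficient level; on those units the gap between marginal cost and willingness to pay runs from 0 up to 7.
DWL = ½ × 7 × 12 = 42.

Deadweight loss = $42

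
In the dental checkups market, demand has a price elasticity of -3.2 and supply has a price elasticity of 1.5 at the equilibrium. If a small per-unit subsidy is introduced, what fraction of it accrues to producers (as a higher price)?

For a small subsidy around the equilibrium, the benefit split depends on the relative slopes, which at a point are proportional to the elasticities.
Buyer share = εs/(εs + |εd|) = 1.5/(1.5 + 3.2) = 15/47; seller share = |εd|/(εs + |εd|) = 32/47.
So producers capture 32/47 of the subsidy.

Producer share = 32/47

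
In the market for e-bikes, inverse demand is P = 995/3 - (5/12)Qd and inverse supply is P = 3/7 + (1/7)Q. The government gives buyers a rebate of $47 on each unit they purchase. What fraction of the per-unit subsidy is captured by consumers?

Pre-subsidy: 995/3 - (5/12)Q = 3/7 + (1/7)Q gives Q* = 592 and P* = 85.
With the rebate, buyers effectively pay Pb = Ps − 47, where Ps is the price sellers receive.
On the curves, Pb = 995/3 - (5/12)Q and Ps = 3/7 + (1/7)Q; the wedge Ps − Pb = 47 gives 3/7 + (1/7)Q − (995/3 - (5/12)Q) = 47, so Q' = 676.
Then Pb = 995/3 − (5/12)·676 = 50 and Ps = 3/7 + (1/7)·676 = 97.
Buyers' price falls by P* − Pb = 85 − 50 = 35; sellers' price rises by Ps − P* = 97 − 85 = 12.
So consumers capture 35/47 = 35/47 of each unit of subsidy.

Consumer share = 35/47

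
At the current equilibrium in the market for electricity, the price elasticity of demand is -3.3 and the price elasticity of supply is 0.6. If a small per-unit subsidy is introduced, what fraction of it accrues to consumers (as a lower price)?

Consumer share = 2/13

For a small subsidy around the equilibrium, the benefit split depends on the relative slopes, which at a point are proportional to the elasticities.
Buyer share = εs/(εs + |εd|) = 0.6/(0.6 + 3.3) = 2/13; seller share = |εd|/(εs + |εd|) = 11/13.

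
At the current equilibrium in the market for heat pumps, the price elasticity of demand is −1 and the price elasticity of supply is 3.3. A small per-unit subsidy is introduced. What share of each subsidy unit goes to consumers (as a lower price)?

For a small subsidy around the equilibrium, the benefit split depends on the relative slopes, which at a point are proportional to the elasticities.
Buyer share = εs/(εs + |εd|) = 3.3/(3.3 + 1) = 33/43; seller share = |εd|/(εs + |εd|) = 10/43.

Consumer share = 33/43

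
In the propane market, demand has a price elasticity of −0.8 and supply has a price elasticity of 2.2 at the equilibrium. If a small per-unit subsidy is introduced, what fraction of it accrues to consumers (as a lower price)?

Consumer share = 11/15

For a small subsidy around the equilibrium, the benefit split depends on the relative slopes, which at a point are proportional to the elasticities.
Buyer share = εs/(εs + |εd|) = 2.2/(2.2 + 0.8) = 11/15; seller share = |εd|/(εs + |εd|) = 4/15.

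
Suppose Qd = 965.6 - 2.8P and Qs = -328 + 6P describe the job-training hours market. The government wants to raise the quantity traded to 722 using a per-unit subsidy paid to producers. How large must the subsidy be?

At Q = 722, invert demand for the buyer price: Pb = (965.6 − 722)/2.8 = 87; invert supply for the seller price: Ps = (722 − (-328))/6 = 175.
The subsidy must fill the gap: s = Ps − Pb = 175 − 87 = 88.

Required subsidy s = 88 per unit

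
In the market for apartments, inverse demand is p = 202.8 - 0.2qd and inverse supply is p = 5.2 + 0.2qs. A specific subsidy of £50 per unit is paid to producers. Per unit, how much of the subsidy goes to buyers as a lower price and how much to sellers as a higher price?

Buyers gain £25 per unit; sellers gain £25 per unit

Pre-subsidy: 202.8 - 0.2q = 5.2 + 0.2q gives q* = 494 and p* = 104.
With the subsidy, sellers receive ps = pb + 50 for each unit, where pb is the price buyers pay.
On the curves, pb = 202.8 - 0.2q and ps = 5.2 + 0.2q; the wedge ps − pb = 50 gives 5.2 + 0.2q − (202.8 - 0.2q) = 50, so q' = 619.
Then pb = 202.8 − 0.2·619 = 79 and ps = 5.2 + 0.2·619 = 129.
Buyers' price falls by p* − pb = 104 − 79 = 25; sellers' price rises by ps − p* = 129 − 104 = 25.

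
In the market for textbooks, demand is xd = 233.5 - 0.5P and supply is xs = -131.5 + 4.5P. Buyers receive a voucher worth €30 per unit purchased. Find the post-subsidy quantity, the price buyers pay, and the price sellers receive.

x' = 210.5; buyers pay €46; sellers receive €76

Pre-subsidy: 233.5 - 0.5P = -131.5 + 4.5P gives P* = 73, x* = 197.
With the rebate, buyers effectively pay Pb = Ps − 30, where Ps is the price sellers receive.
Demand in terms of Ps becomes xd = 233.5 − 0.5(Ps − 30) = 248.5 - 0.5Ps. Setting this equal to supply: 248.5 - 0.5Ps = -131.5 + 4.5Ps, so Ps = 76.
Buyers pay Pb = 76 − 30 = 46; x' = -131.5 + 4.5·76 = 210.5.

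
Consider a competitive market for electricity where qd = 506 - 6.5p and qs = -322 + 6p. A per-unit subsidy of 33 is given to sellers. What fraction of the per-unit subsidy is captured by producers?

Pre-subsidy: 506 - 6.5p = -322 + 6p gives p* = 66.24, q* = 75.44.
With the subsidy, sellers receive ps = pb + 33 for each unit, where pb is the price buyers pay.
Supply in terms of pb becomes qs = -322 + 6(pb + 33) = -124 + 6pb. Setting this equal to demand: 506 - 6.5pb = -124 + 6pb, so pb = 50.4.
Sellers receive ps = 50.4 + 33 = 83.4; q' = 506 − 6.5·50.4 = 178.4.
Buyers' price falls by p* − pb = 66.24 − 50.4 = 15.84; sellers' price rises by ps − p* = 83.4 − 66.24 = 17.16.
So producers capture 17.16/33 = 0.52 of each unit of subsidy.

Producer share = 0.52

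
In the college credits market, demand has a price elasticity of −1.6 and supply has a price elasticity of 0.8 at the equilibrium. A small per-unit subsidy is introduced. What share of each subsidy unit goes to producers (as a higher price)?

For a small subsidy around the equilibrium, the benefit split depends on the relative slopes, which at a point are proportional to the elasticities.
Buyer share = εs/(εs + |εd|) = 0.8/(0.8 + 1.6) = 1/3; seller share = |εd|/(εs + |εd|) = 2/3.
So producers capture 2/3 of the subsidy.

Producer share = 2/3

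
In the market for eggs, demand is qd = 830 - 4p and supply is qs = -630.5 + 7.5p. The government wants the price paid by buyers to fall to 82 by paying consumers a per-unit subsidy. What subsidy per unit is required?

At a buyer price of 82, quantity demanded is 830 − 4·82 = 502.
Sellers supply 502 only when they receive ps with -630.5 + 7.5·ps = 502, i.e. ps = 151.
s = ps − pb = 151 − 82 = 69.

Required subsidy s = 69 per unit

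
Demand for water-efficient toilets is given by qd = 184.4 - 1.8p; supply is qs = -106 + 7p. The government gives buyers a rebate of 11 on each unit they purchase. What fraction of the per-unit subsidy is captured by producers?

Producer share = 9/44

Pre-subsidy: 184.4 - 1.8p = -106 + 7p gives p* = 33, q* = 125.
With the rebate, buyers effectively pay pb = ps − 11, where ps is the price sellers receive.
Demand in terms of ps becomes qd = 184.4 − 1.8(ps − 11) = 204.2 - 1.8ps. Setting this equal to supply: 204.2 - 1.8ps = -106 + 7ps, so ps = 35.25.
Buyers pay pb = 35.25 − 11 = 24.25; q' = -106 + 7·35.25 = 140.75.
Buyers' price falls by p* − pb = 33 − 24.25 = 8.75; sellers' price rises by ps − p* = 35.25 − 33 = 2.25.
So producers capture 2.25/11 = 9/44 of each unit of subsidy.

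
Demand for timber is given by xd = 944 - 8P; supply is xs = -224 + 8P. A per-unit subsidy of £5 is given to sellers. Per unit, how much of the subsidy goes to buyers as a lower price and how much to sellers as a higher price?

Pre-subsidy: 944 - 8P = -224 + 8P gives P* = 73, x* = 360.
With the subsidy, sellers receive Ps = Pb + 5 for each unit, where Pb is the price buyers pay.
Supply in terms of Pb becomes xs = -224 + 8(Pb + 5) = -184 + 8Pb. Setting this equal to demand: 944 - 8Pb = -184 + 8Pb, so Pb = 70.5.
Sellers receive Ps = 70.5 + 5 = 75.5; x' = 944 − 8·70.5 = 380.
Buyers' price falls by P* − Pb = 73 − 70.5 = 2.5; sellers' price rises by Ps − P* = 75.5 − 73 = 2.5.

Buyers gain £2.5 per unit; sellers gain £2.5 per unit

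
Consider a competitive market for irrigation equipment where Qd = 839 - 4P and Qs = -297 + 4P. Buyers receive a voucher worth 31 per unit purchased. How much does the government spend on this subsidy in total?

Government cost = 10323

Pre-subsidy: 839 - 4P = -297 + 4P gives P* = 142, Q* = 271.
With the rebate, buyers effectively pay Pb = Ps − 31, where Ps is the price sellers receive.
Demand in terms of Ps becomes Qd = 839 − 4(Ps − 31) = 963 - 4Ps. Setting this equal to supply: 963 - 4Ps = -297 + 4Ps, so Ps = 157.5.
Buyers pay Pb = 157.5 − 31 = 126.5; Q' = -297 + 4·157.5 = 333.
Government outlay = subsidy × quantity = 31 × 333 = 10323.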